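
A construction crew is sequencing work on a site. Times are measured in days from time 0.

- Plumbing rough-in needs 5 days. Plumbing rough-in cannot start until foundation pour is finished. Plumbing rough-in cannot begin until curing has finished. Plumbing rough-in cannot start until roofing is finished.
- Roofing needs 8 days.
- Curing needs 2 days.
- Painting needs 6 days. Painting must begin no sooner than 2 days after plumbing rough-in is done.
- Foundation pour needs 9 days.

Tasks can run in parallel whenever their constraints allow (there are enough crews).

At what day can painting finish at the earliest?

22

Nothing blocks roofing, so it runs from day 0 to day 8.
Nothing blocks curing, so it runs from day 0 to day 2.
Nothing blocks foundation pour, so it runs from day 0 to day 9.
Plumbing rough-in cannot start until foundation pour (finishes day 9); curing (finishes day 2); roofing (finishes day 8). The controlling bound is day 9, so plumbing rough-in finishes at 9 + 5 = day 14.
Painting waits on plumbing rough-in (finishes day 14, plus 2-day gap → day 16), so it starts at day 16 and finishes at 16 + 6 = day 22.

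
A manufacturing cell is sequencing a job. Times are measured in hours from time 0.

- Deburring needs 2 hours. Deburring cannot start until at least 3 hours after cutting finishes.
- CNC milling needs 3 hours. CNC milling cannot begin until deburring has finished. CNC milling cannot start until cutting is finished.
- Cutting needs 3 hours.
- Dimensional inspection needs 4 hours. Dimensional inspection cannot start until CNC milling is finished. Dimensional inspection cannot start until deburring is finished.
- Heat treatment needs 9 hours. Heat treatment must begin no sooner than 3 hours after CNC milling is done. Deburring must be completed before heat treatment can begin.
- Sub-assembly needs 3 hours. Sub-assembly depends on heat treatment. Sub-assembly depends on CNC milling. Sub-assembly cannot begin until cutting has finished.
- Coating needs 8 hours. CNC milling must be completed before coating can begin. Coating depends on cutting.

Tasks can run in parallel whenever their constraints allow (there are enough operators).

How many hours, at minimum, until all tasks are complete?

Nothing blocks cutting, so it runs from hour 0 to hour 3.
After cutting (finishes hour 3, plus 3-hour gap → hour 6), deburring can start at hour 6 and finishes at hour 8.
CNC milling has to wait for deburring (finishes hour 8); cutting (finishes hour 3). The latest of these is hour 8, so CNC milling runs hour 8 to 8 + 3 = hour 11.
Coating has to wait for CNC milling (finishes hour 11); cutting (finishes hour 3). The latest of these is hour 11, so coating runs hour 11 to 11 + 8 = hour 19.
Dimensional inspection cannot start until CNC milling (finishes hour 11); deburring (finishes hour 8). The controlling bound is hour 11, so dimensional inspection finishes at 11 + 4 = hour 15.
Heat treatment needs all of CNC milling (finishes hour 11, plus 3-hour gap → hour 14); deburring (finishes hour 8). That puts its earliest start at hour 14; it finishes at 14 + 9 = hour 23.
Sub-assembly needs all of heat treatment (finishes hour 23); CNC milling (finishes hour 11); cutting (finishes hour 3). That puts its earliest start at hour 23; it finishes at 23 + 3 = hour 26.
All tasks are finished once the last one completes. Finish times: Cutting at 3, Deburring at 8, CNC milling at 11, Heat treatment at 23, Dimensional inspection at 15, Coating at 19, Sub-assembly at 26. The latest is hour 26.

26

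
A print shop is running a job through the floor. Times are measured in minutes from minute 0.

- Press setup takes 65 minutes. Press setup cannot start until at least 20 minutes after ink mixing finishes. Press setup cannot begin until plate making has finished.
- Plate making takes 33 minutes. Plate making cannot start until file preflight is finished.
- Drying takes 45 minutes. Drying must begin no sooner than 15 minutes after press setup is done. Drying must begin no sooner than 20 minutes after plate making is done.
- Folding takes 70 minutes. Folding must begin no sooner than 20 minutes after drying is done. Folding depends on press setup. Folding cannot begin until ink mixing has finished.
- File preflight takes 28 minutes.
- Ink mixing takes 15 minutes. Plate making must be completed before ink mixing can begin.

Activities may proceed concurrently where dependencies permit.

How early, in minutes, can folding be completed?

Nothing blocks file preflight, so it runs from minute 0 to minute 28.
Plate making cannot begin until file preflight (finishes minute 28). It runs from minute 28 to 28 + 33 = minute 61.
After plate making (finishes minute 61), ink mixing can start at minute 61 and finishes at minute 76.
Press setup has to wait for ink mixing (finishes minute 76, plus 20-minute gap → minute 96); plate making (finishes minute 61). The latest of these is minute 96, so press setup runs minute 96 to 96 + 65 = minute 161.
Drying cannot start until press setup (finishes minute 161, plus 15-minute gap → minute 176); plate making (finishes minute 61, plus 20-minute gap → minute 81). The controlling bound is minute 176, so drying finishes at 176 + 45 = minute 221.
Folding has to wait for drying (finishes minute 221, plus 20-minute gap → minute 241); press setup (finishes minute 161); ink mixing (finishes minute 76). The latest of these is minute 241, so folding runs minute 241 to 241 + 70 = minute 311.

311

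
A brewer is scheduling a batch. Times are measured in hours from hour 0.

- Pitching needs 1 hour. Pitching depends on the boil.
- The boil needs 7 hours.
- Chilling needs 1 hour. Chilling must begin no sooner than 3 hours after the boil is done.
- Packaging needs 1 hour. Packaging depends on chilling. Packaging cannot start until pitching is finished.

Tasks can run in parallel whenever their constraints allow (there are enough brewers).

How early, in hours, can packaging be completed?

The boil has no prerequisites, so it starts at hour 0 and finishes at hour 7.
Pitching cannot begin until the boil (finishes hour 7). It runs from hour 7 to 7 + 1 = hour 8.
Chilling cannot begin until the boil (finishes hour 7, plus 3-hour gap → hour 10). It runs from hour 10 to 10 + 1 = hour 11.
Packaging needs all of chilling (finishes hour 11); pitching (finishes hour 8). That puts its earliest start at hour 11; it finishes at 11 + 1 = hour 12.

12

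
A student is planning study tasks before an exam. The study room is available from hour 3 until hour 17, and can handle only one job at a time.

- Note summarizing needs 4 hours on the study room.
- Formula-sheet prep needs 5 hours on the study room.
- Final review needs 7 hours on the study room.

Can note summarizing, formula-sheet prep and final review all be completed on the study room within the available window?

The study room window is 17 − 3 = 14 hours.
Running back to back, the jobs need 4 + 5 + 7 = 16 hours on the study room.
Since 16 > 14, they cannot all fit.

No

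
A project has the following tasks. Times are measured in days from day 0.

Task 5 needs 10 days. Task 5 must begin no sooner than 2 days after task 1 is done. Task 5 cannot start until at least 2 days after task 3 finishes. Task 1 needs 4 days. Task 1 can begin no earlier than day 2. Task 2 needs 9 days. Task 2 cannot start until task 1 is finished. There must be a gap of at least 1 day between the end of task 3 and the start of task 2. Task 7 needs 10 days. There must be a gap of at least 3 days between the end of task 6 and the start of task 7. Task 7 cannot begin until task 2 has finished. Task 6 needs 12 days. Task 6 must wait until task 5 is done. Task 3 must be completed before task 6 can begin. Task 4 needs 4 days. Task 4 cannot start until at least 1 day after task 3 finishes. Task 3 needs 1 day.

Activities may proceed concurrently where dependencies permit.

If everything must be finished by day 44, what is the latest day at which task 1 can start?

3

Task 7 must finish by day 44; it takes 10 days, so it must start by 44 − 10 = day 34.
Task 2 must finish before task 7 (must start by day 34). With a 9-day duration, task 2 must start by 34 − 9 = day 25.
Since task 7 (must start by day 34, minus 3-day gap → day 31) depends on it, task 6 must finish by day 31. Backing off its 12-day duration gives a latest start of day 19.
Task 5 feeds into task 6 (must start by day 19); so task 5 must finish by day 19 and therefore start by day 9.
Task 1 must finish in time for task 2 (must start by day 25); task 5 (must start by day 9, minus 2-day gap → day 7). The tightest is day 7, so task 1 must start by 7 − 4 = day 3.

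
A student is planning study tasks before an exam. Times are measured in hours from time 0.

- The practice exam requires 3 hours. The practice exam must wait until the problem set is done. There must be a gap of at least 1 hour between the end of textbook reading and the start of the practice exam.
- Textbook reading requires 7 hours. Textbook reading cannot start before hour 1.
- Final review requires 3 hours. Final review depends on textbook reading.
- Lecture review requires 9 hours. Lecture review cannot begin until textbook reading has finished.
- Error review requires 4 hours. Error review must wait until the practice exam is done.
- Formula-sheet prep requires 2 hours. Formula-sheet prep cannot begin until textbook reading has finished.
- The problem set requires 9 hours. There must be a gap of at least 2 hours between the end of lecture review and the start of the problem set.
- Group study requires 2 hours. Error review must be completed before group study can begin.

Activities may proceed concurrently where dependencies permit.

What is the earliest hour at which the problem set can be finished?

Textbook reading cannot begin until its own release at hour 1. It runs from hour 1 to 1 + 7 = hour 8.
Lecture review waits on textbook reading (finishes hour 8), so it starts at hour 8 and finishes at 8 + 9 = hour 17.
The problem set cannot begin until lecture review (finishes hour 17, plus 2-hour gap → hour 19). It runs from hour 19 to 19 + 9 = hour 28.

28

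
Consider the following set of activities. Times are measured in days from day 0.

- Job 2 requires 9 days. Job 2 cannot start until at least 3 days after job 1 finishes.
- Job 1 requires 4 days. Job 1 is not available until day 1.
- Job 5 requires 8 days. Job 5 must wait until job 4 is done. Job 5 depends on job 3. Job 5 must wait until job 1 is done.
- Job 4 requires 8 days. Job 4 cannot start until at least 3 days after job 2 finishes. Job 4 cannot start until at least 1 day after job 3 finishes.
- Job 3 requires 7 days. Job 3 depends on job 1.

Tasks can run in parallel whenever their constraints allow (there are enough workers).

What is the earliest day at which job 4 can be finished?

Job 1 waits on its own release at day 1, so it starts at day 1 and finishes at 1 + 4 = day 5.
Job 3 waits on job 1 (finishes day 5), so it starts at day 5 and finishes at 5 + 7 = day 12.
After job 1 (finishes day 5, plus 3-day gap → day 8), job 2 can start at day 8 and finishes at day 17.
Job 4 has to wait for job 2 (finishes day 17, plus 3-day gap → day 20); job 3 (finishes day 12, plus 1-day gap → day 13). The latest of these is day 20, so job 4 runs day 20 to 20 + 8 = day 28.

28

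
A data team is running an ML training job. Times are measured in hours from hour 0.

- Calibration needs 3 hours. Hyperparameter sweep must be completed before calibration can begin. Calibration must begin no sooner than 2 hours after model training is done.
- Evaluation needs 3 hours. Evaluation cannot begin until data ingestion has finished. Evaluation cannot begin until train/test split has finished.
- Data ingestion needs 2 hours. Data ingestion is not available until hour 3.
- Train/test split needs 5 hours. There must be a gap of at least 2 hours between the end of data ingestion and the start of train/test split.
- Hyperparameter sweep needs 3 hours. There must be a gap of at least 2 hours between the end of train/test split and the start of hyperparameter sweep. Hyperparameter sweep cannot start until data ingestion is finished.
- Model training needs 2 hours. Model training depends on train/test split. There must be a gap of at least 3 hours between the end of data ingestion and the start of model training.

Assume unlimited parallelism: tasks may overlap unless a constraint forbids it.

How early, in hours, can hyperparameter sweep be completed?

17

Data ingestion cannot begin until its own release at hour 3. It runs from hour 3 to 3 + 2 = hour 5.
Train/test split waits on data ingestion (finishes hour 5, plus 2-hour gap → hour 7), so it starts at hour 7 and finishes at 7 + 5 = hour 12.
For hyperparameter sweep: train/test split (finishes hour 12, plus 2-hour gap → hour 14); data ingestion (finishes hour 5). Taking the maximum gives a start of hour 14, and it finishes at 14 + 3 = hour 17.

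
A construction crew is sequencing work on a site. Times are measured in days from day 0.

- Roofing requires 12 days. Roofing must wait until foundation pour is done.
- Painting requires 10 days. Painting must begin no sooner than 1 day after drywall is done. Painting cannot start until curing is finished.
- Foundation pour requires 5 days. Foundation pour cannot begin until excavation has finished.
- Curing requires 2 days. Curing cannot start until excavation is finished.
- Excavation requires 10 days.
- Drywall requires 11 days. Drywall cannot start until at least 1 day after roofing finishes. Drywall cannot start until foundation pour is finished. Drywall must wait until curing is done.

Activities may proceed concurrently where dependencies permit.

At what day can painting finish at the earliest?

50

Excavation can start immediately at day 0; it finishes at day 10.
Curing cannot begin until excavation (finishes day 10). It runs from day 10 to 10 + 2 = day 12.
After excavation (finishes day 10), foundation pour can start at day 10 and finishes at day 15.
Roofing cannot begin until foundation pour (finishes day 15). It runs from day 15 to 15 + 12 = day 27.
Drywall needs all of roofing (finishes day 27, plus 1-day gap → day 28); foundation pour (finishes day 15); curing (finishes day 12). That puts its earliest start at day 28; it finishes at 28 + 11 = day 39.
Painting has to wait for drywall (finishes day 39, plus 1-day gap → day 40); curing (finishes day 12). The latest of these is day 40, so painting runs day 40 to 40 + 10 = day 50.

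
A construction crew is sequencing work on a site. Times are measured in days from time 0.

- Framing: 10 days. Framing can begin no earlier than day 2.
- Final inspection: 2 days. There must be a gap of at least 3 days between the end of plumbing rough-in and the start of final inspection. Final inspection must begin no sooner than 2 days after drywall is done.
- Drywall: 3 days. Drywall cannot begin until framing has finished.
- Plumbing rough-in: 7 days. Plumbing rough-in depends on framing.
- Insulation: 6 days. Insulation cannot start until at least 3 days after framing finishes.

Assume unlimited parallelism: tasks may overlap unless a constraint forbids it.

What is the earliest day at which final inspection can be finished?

Framing cannot begin until its own release at day 2. It runs from day 2 to 2 + 10 = day 12.
Drywall cannot begin until framing (finishes day 12). It runs from day 12 to 12 + 3 = day 15.
After framing (finishes day 12), plumbing rough-in can start at day 12 and finishes at day 19.
Final inspection cannot start until plumbing rough-in (finishes day 19, plus 3-day gap → day 22); drywall (finishes day 15, plus 2-day gap → day 17). The controlling bound is day 22, so final inspection finishes at 22 + 2 = day 24.

24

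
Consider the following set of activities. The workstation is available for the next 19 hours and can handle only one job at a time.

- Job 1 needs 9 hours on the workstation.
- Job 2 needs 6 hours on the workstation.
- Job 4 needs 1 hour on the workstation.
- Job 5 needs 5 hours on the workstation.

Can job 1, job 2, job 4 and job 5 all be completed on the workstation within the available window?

Running back to back, the jobs need 9 + 6 + 1 + 5 = 21 hours on the workstation.
Since 21 > 19, they cannot all fit.

No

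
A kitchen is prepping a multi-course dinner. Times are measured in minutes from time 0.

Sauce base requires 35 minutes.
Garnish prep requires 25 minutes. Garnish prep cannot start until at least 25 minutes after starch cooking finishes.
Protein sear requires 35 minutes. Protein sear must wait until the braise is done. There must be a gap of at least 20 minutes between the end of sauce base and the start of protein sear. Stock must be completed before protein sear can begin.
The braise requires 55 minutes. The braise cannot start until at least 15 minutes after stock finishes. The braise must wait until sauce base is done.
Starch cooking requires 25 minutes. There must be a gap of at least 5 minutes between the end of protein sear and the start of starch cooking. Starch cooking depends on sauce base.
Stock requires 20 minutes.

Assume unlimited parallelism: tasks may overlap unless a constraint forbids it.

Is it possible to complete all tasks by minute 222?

Nothing blocks sauce base, so it runs from minute 0 to minute 35.
Stock can start immediately at minute 0; it finishes at minute 20.
For the braise: stock (finishes minute 20, plus 15-minute gap → minute 35); sauce base (finishes minute 35). Taking the maximum gives a start of minute 35, and it finishes at 35 + 55 = minute 90.
Protein sear cannot start until the braise (finishes minute 90); sauce base (finishes minute 35, plus 20-minute gap → minute 55); stock (finishes minute 20). The controlling bound is minute 90, so protein sear finishes at 90 + 35 = minute 125.
Starch cooking needs all of protein sear (finishes minute 125, plus 5-minute gap → minute 130); sauce base (finishes minute 35). That puts its earliest start at minute 130; it finishes at 130 + 25 = minute 155.
After starch cooking (finishes minute 155, plus 25-minute gap → minute 180), garnish prep can start at minute 180 and finishes at minute 205.
Every task is finished by minute 205, which is no later than the deadline of 222, so the schedule is feasible.

Yes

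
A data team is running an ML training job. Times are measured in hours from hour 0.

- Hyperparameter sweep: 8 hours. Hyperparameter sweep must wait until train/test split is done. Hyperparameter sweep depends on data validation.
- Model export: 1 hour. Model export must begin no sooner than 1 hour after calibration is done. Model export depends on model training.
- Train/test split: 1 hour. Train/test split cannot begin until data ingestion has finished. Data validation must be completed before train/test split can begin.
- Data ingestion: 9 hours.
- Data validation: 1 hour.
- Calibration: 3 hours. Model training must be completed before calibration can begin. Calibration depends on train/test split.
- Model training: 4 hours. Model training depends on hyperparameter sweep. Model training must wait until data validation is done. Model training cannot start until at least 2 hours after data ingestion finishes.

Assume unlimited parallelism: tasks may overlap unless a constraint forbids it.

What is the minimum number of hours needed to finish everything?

27

Data validation has no prerequisites, so it starts at hour 0 and finishes at hour 1.
Data ingestion can start immediately at hour 0; it finishes at hour 9.
For train/test split: data ingestion (finishes hour 9); data validation (finishes hour 1). Taking the maximum gives a start of hour 9, and it finishes at 9 + 1 = hour 10.
Hyperparameter sweep has to wait for train/test split (finishes hour 10); data validation (finishes hour 1). The latest of these is hour 10, so hyperparameter sweep runs hour 10 to 10 + 8 = hour 18.
Model training needs all of hyperparameter sweep (finishes hour 18); data validation (finishes hour 1); data ingestion (finishes hour 9, plus 2-hour gap → hour 11). That puts its earliest start at hour 18; it finishes at 18 + 4 = hour 22.
Calibration has to wait for model training (finishes hour 22); train/test split (finishes hour 10). The latest of these is hour 22, so calibration runs hour 22 to 22 + 3 = hour 25.
Model export cannot start until calibration (finishes hour 25, plus 1-hour gap → hour 26); model training (finishes hour 22). The controlling bound is hour 26, so model export finishes at 26 + 1 = hour 27.
All tasks are finished once the last one completes. Finish times: Data ingestion at 9, Data validation at 1, Train/test split at 10, Hyperparameter sweep at 18, Model training at 22, Calibration at 25, Model export at 27. The latest is hour 27.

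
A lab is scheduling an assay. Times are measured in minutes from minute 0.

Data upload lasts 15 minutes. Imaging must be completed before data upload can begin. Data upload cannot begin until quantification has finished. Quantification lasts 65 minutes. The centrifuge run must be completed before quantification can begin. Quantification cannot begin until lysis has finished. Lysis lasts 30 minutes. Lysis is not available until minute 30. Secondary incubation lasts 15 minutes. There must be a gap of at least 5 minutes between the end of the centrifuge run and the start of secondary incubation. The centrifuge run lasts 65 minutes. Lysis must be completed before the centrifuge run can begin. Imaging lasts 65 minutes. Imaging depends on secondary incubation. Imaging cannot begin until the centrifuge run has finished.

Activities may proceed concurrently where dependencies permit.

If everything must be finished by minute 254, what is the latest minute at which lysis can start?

59

To finish by minute 254, data upload (duration 15) must start no later than minute 239.
Imaging has to be done before data upload (must start by minute 239). That means finishing by minute 239, i.e. starting by 239 − 65 = minute 174.
Since imaging (must start by minute 174) depends on it, secondary incubation must finish by minute 174. Backing off its 15-minute duration gives a latest start of minute 159.
Quantification has to be done before data upload (must start by minute 239). That means finishing by minute 239, i.e. starting by 239 − 65 = minute 174.
The centrifuge run has several dependents: secondary incubation (must start by minute 159, minus 5-minute gap → minute 154); imaging (must start by minute 174); quantification (must start by minute 174). The earliest of those limits is minute 154, so the centrifuge run must start by 154 − 65 = minute 89.
Lysis must finish in time for the centrifuge run (must start by minute 89); quantification (must start by minute 174). The tightest is minute 89, so lysis must start by 89 − 30 = minute 59.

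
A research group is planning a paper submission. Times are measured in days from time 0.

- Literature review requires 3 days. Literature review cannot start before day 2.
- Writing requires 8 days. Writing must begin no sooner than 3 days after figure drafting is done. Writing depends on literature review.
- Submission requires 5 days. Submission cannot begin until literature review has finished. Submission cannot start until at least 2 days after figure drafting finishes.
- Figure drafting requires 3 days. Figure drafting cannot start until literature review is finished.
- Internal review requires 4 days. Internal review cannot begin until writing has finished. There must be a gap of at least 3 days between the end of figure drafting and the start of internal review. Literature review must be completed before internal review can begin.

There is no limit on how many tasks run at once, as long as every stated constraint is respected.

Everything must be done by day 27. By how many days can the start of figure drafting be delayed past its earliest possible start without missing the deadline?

Literature review waits on its own release at day 2, so it starts at day 2 and finishes at 2 + 3 = day 5.
Figure drafting waits on literature review (finishes day 5), so it starts at day 5 and finishes at 5 + 3 = day 8.

Working backward from the deadline:
Internal review must finish by day 27; it takes 4 days, so it must start by 27 − 4 = day 23.
Since internal review (must start by day 23) depends on it, writing must finish by day 23. Backing off its 8-day duration gives a latest start of day 15.
Submission must finish by day 27; it takes 5 days, so it must start by 27 − 5 = day 22.
Figure drafting feeds writing (must start by day 15, minus 3-day gap → day 12); internal review (must start by day 23, minus 3-day gap → day 20); submission (must start by day 22, minus 2-day gap → day 20). Taking the minimum, figure drafting must finish by day 12 and start by 12 − 3 = day 9.
So figure drafting can start as early as day 5 and as late as day 9, giving 9 − 5 = 4 days of slack.

4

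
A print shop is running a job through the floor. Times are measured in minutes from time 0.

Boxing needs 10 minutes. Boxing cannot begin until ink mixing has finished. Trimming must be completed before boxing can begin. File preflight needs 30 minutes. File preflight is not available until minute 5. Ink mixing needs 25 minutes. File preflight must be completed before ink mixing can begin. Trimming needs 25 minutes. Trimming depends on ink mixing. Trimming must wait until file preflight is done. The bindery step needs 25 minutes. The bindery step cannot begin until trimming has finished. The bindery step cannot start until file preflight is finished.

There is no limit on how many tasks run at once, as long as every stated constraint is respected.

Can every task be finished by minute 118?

File preflight cannot begin until its own release at minute 5. It runs from minute 5 to 5 + 30 = minute 35.
After file preflight (finishes minute 35), ink mixing can start at minute 35 and finishes at minute 60.
For trimming: ink mixing (finishes minute 60); file preflight (finishes minute 35). Taking the maximum gives a start of minute 60, and it finishes at 60 + 25 = minute 85.
Boxing cannot start until ink mixing (finishes minute 60); trimming (finishes minute 85). The controlling bound is minute 85, so boxing finishes at 85 + 10 = minute 95.
The bindery step needs all of trimming (finishes minute 85); file preflight (finishes minute 35). That puts its earliest start at minute 85; it finishes at 85 + 25 = minute 110.
Every task is finished by minute 110, which is no later than the deadline of 118, so the schedule is feasible.

Yes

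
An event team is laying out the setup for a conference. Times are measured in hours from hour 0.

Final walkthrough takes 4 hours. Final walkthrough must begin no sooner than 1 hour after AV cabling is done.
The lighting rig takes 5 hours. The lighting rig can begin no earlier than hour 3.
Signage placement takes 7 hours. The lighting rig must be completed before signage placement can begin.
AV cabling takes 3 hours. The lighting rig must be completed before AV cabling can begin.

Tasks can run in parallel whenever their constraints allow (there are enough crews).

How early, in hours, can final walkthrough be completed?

The lighting rig cannot begin until its own release at hour 3. It runs from hour 3 to 3 + 5 = hour 8.
AV cabling waits on the lighting rig (finishes hour 8), so it starts at hour 8 and finishes at 8 + 3 = hour 11.
Final walkthrough waits on AV cabling (finishes hour 11, plus 1-hour gap → hour 12), so it starts at hour 12 and finishes at 12 + 4 = hour 16.

16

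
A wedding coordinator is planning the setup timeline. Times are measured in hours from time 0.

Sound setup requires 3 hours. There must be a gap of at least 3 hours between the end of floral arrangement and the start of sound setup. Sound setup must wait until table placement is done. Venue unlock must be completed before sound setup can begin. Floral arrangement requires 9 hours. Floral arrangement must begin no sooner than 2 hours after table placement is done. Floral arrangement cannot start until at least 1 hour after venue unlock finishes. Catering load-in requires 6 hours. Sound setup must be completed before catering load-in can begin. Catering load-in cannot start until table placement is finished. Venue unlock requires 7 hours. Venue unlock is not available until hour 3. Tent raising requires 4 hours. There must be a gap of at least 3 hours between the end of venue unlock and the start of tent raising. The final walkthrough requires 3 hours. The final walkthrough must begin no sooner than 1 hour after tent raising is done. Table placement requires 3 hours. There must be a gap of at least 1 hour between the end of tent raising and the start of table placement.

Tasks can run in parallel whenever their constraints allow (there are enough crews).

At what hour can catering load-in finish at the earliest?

44

Venue unlock waits on its own release at hour 3, so it starts at hour 3 and finishes at 3 + 7 = hour 10.
Tent raising waits on venue unlock (finishes hour 10, plus 3-hour gap → hour 13), so it starts at hour 13 and finishes at 13 + 4 = hour 17.
After tent raising (finishes hour 17, plus 1-hour gap → hour 18), table placement can start at hour 18 and finishes at hour 21.
Floral arrangement has to wait for table placement (finishes hour 21, plus 2-hour gap → hour 23); venue unlock (finishes hour 10, plus 1-hour gap → hour 11). The latest of these is hour 23, so floral arrangement runs hour 23 to 23 + 9 = hour 32.
Sound setup has to wait for floral arrangement (finishes hour 32, plus 3-hour gap → hour 35); table placement (finishes hour 21); venue unlock (finishes hour 10). The latest of these is hour 35, so sound setup runs hour 35 to 35 + 3 = hour 38.
Catering load-in cannot start until sound setup (finishes hour 38); table placement (finishes hour 21). The controlling bound is hour 38, so catering load-in finishes at 38 + 6 = hour 44.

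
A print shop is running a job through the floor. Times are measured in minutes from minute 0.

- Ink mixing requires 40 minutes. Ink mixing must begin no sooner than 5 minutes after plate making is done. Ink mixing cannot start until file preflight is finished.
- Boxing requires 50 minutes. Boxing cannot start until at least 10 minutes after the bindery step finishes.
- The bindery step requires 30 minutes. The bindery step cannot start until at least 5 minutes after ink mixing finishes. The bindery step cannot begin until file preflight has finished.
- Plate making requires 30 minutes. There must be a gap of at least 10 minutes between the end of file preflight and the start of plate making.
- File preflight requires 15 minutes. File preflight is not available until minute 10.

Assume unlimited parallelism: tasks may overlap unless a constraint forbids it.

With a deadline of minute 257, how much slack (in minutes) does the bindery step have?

52

After its own release at minute 10, file preflight can start at minute 10 and finishes at minute 25.
After file preflight (finishes minute 25, plus 10-minute gap → minute 35), plate making can start at minute 35 and finishes at minute 65.
Ink mixing cannot start until plate making (finishes minute 65, plus 5-minute gap → minute 70); file preflight (finishes minute 25). The controlling bound is minute 70, so ink mixing finishes at 70 + 40 = minute 110.
The bindery step needs all of ink mixing (finishes minute 110, plus 5-minute gap → minute 115); file preflight (finishes minute 25). That puts its earliest start at minute 115; it finishes at 115 + 30 = minute 145.

Working backward from the deadline:
Nothing follows boxing; the deadline of minute 257 is its only limit. It must start by 257 − 50 = minute 207.
The bindery step feeds into boxing (must start by minute 207, minus 10-minute gap → minute 197); so the bindery step must finish by minute 197 and therefore start by minute 167.
So the bindery step can start as early as minute 115 and as late as minute 167, giving 167 − 115 = 52 minutes of slack.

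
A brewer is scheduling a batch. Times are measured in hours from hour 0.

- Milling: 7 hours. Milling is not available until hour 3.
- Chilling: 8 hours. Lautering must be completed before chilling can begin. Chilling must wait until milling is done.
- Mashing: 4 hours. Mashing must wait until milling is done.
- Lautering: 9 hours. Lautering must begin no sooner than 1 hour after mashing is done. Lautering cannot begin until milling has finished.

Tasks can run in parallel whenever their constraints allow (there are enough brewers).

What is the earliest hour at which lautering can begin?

15

Milling cannot begin until its own release at hour 3. It runs from hour 3 to 3 + 7 = hour 10.
Mashing cannot begin until milling (finishes hour 10). It runs from hour 10 to 10 + 4 = hour 14.
Lautering waits on mashing (finishes hour 14, plus 1-hour gap → hour 15); milling (finishes hour 10). The latest of these is hour 15, which is the earliest lautering can start.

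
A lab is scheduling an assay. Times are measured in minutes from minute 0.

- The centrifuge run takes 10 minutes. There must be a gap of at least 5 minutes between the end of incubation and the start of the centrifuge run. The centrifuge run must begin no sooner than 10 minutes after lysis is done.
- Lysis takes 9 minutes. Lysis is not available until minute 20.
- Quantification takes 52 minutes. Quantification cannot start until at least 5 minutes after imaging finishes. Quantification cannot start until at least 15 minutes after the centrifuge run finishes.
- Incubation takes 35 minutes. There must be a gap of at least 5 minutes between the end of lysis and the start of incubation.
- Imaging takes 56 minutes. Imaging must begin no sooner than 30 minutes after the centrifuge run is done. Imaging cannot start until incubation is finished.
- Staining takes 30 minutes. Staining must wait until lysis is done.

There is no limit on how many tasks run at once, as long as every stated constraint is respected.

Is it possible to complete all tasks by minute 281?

Lysis cannot begin until its own release at minute 20. It runs from minute 20 to 20 + 9 = minute 29.
After lysis (finishes minute 29), staining can start at minute 29 and finishes at minute 59.
After lysis (finishes minute 29, plus 5-minute gap → minute 34), incubation can start at minute 34 and finishes at minute 69.
The centrifuge run has to wait for incubation (finishes minute 69, plus 5-minute gap → minute 74); lysis (finishes minute 29, plus 10-minute gap → minute 39). The latest of these is minute 74, so the centrifuge run runs minute 74 to 74 + 10 = minute 84.
Imaging cannot start until the centrifuge run (finishes minute 84, plus 30-minute gap → minute 114); incubation (finishes minute 69). The controlling bound is minute 114, so imaging finishes at 114 + 56 = minute 170.
Quantification cannot start until imaging (finishes minute 170, plus 5-minute gap → minute 175); the centrifuge run (finishes minute 84, plus 15-minute gap → minute 99). The controlling bound is minute 175, so quantification finishes at 175 + 52 = minute 227.
Every task is finished by minute 227, which is no later than the deadline of 281, so the schedule is feasible.

Yes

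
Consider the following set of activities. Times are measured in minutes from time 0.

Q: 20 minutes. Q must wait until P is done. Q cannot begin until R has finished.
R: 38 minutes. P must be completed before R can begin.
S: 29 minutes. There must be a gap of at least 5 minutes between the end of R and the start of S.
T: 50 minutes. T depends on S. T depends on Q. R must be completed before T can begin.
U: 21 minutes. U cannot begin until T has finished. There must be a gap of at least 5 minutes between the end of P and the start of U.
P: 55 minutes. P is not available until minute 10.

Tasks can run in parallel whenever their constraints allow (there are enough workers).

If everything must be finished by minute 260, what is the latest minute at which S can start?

160

Nothing follows U; the deadline of minute 260 is its only limit. It must start by 260 − 21 = minute 239.
T must finish before U (must start by minute 239). With a 50-minute duration, T must start by 239 − 50 = minute 189.
S feeds into T (must start by minute 189); so S must finish by minute 189 and therefore start by minute 160.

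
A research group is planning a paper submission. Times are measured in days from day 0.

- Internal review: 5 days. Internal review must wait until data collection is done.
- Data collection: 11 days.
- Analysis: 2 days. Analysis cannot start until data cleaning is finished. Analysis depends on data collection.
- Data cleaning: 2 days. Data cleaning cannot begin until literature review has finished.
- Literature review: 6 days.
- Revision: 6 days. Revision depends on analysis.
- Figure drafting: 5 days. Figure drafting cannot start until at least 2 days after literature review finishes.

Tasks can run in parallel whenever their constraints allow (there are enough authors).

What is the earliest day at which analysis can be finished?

13

Data collection has no prerequisites, so it starts at day 0 and finishes at day 11.
Literature review can start immediately at day 0; it finishes at day 6.
Data cleaning waits on literature review (finishes day 6), so it starts at day 6 and finishes at 6 + 2 = day 8.
Analysis has to wait for data cleaning (finishes day 8); data collection (finishes day 11). The latest of these is day 11, so analysis runs day 11 to 11 + 2 = day 13.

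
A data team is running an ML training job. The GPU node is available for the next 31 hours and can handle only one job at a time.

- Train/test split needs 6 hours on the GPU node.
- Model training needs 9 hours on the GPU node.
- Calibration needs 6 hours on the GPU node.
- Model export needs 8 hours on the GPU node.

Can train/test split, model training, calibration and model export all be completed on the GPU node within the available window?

Running back to back, the jobs need 6 + 9 + 6 + 8 = 29 hours on the GPU node.
Since 29 ≤ 31, they fit within the window.

Yes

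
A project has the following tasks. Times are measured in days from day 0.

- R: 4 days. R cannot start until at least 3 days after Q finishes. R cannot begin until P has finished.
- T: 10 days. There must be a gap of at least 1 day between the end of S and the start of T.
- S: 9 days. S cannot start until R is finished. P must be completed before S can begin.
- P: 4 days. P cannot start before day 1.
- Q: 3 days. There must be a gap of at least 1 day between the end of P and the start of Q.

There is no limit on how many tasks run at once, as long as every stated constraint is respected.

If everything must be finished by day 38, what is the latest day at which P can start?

3

T must finish by day 38; it takes 10 days, so it must start by 38 − 10 = day 28.
S has to be done before T (must start by day 28, minus 1-day gap → day 27). That means finishing by day 27, i.e. starting by 27 − 9 = day 18.
R feeds into S (must start by day 18); so R must finish by day 18 and therefore start by day 14.
Since R (must start by day 14, minus 3-day gap → day 11) depends on it, Q must finish by day 11. Backing off its 3-day duration gives a latest start of day 8.
For P: Q (must start by day 8, minus 1-day gap → day 7); R (must start by day 14); S (must start by day 18). The most restrictive is day 7; with a 4-day duration, P must start by day 3.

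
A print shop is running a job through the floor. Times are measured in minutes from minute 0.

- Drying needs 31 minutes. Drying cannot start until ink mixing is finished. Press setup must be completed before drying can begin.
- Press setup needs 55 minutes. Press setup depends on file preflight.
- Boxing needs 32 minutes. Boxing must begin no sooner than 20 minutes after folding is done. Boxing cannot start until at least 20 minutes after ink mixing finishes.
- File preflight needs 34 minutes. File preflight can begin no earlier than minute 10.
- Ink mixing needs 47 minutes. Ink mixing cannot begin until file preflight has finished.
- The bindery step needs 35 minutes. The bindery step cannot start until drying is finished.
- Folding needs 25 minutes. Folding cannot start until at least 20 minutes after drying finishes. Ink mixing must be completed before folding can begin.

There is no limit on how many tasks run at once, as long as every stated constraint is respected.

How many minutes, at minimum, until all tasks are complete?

File preflight waits on its own release at minute 10, so it starts at minute 10 and finishes at 10 + 34 = minute 44.
Press setup waits on file preflight (finishes minute 44), so it starts at minute 44 and finishes at 44 + 55 = minute 99.
Ink mixing cannot begin until file preflight (finishes minute 44). It runs from minute 44 to 44 + 47 = minute 91.
For drying: ink mixing (finishes minute 91); press setup (finishes minute 99). Taking the maximum gives a start of minute 99, and it finishes at 99 + 31 = minute 130.
The bindery step waits on drying (finishes minute 130), so it starts at minute 130 and finishes at 130 + 35 = minute 165.
Folding needs all of drying (finishes minute 130, plus 20-minute gap → minute 150); ink mixing (finishes minute 91). That puts its earliest start at minute 150; it finishes at 150 + 25 = minute 175.
Boxing needs all of folding (finishes minute 175, plus 20-minute gap → minute 195); ink mixing (finishes minute 91, plus 20-minute gap → minute 111). That puts its earliest start at minute 195; it finishes at 195 + 32 = minute 227.
All tasks are finished once the last one completes. Finish times: File preflight at 44, Ink mixing at 91, Press setup at 99, Drying at 130, Folding at 175, The bindery step at 165, Boxing at 227. The latest is minute 227.

227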